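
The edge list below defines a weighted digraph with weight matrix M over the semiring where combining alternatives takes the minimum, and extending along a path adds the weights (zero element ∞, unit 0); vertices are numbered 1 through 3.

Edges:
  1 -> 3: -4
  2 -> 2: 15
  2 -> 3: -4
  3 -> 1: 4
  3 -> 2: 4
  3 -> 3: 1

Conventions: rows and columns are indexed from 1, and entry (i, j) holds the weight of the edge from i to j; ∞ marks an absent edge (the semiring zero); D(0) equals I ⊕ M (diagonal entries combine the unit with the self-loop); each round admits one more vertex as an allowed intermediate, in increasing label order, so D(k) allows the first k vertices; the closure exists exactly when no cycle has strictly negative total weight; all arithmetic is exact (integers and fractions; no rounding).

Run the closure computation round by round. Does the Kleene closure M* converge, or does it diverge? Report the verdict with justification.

D(0):
  [0, ∞, -4]
  [∞, 0, -4]
  [4, 4, 0]
D(1):
  [0, ∞, -4]
  [∞, 0, -4]
  [4, 4, 0]
D(2):
  [0, ∞, -4]
  [∞, 0, -4]
  [4, 4, 0]
D(3):
  [0, 0, -4]
  [0, 0, -4]
  [4, 4, 0]
Key observation: every diagonal entry stays at the unit through all rounds, so no improving cycle exists.
Answer: CONVERGES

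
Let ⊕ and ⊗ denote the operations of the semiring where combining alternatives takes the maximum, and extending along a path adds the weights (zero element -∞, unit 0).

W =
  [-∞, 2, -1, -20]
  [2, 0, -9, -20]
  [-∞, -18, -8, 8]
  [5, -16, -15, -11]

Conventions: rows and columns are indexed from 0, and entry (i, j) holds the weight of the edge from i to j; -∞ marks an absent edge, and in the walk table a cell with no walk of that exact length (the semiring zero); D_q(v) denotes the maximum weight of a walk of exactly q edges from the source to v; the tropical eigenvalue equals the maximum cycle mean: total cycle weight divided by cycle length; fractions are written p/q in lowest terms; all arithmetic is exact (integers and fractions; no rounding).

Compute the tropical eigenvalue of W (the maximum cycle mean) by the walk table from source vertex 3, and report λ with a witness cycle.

q=0: [-∞, -∞, -∞, 0]
q=1: [5, -16, -15, -11]
q=2: [-6, 7, 4, -7]
q=3: [9, 7, -2, 12]
q=4: [17, 11, 8, 6]
Optimal cycle mean attained by: cycle 0->2->3->0, total (-1) + 8 + 5, length 3.
Answer: λ = 4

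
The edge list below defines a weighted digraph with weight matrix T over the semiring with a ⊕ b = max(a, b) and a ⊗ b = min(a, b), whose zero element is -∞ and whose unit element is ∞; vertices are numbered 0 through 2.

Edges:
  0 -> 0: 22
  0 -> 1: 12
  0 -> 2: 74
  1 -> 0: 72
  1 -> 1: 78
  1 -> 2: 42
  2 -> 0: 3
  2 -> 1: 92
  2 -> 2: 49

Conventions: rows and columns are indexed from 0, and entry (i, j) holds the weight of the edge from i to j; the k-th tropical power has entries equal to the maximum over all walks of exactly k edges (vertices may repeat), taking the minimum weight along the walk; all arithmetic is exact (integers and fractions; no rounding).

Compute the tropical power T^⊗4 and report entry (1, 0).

T^⊗2:
  [22, 74, 49]
  [72, 78, 72]
  [72, 78, 49]
T^⊗3:
  [72, 74, 49]
  [72, 78, 72]
  [72, 78, 72]
T^⊗4:
  [72, 74, 72]
  [72, 78, 72]
  [72, 78, 72]
Key observation: the optimum is the walk 1->0->2->1->0, with weight 72 min 74 min 92 min 72 = 72.
Optimal value attained by: walk 1->0->2->1->0.
Answer: (T^⊗4)[1][0] = 72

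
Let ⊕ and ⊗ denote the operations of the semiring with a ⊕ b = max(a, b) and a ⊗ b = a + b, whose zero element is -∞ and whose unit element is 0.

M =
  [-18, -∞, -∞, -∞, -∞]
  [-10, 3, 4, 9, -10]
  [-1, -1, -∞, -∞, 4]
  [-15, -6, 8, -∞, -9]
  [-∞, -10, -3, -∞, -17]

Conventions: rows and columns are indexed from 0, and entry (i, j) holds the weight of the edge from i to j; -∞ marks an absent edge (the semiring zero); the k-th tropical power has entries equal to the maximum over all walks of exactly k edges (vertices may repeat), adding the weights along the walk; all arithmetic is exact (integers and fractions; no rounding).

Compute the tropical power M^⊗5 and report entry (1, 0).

M^⊗2:
  [-36, -∞, -∞, -∞, -∞]
  [3, 6, 17, 12, 8]
  [-11, 2, 3, 8, -11]
  [7, 7, -2, 3, 12]
  [-4, -4, -6, -1, 1]
M^⊗3:
  [-54, -∞, -∞, -∞, -∞]
  [16, 16, 20, 15, 21]
  [2, 5, 16, 11, 7]
  [-3, 10, 11, 16, 2]
  [-7, -1, 7, 5, -2]
M^⊗4:
  [-72, -∞, -∞, -∞, -∞]
  [19, 19, 23, 25, 24]
  [15, 15, 19, 14, 20]
  [10, 13, 24, 19, 15]
  [6, 6, 13, 8, 11]
M^⊗5:
  [-90, -∞, -∞, -∞, -∞]
  [22, 22, 33, 28, 27]
  [18, 18, 22, 24, 23]
  [23, 23, 27, 22, 28]
  [12, 12, 16, 15, 17]
Key observation: the optimum is the walk 1->1->1->3->2->0, with weight 3 + 3 + 9 + 8 + (-1) = 22.
Optimal value attained by: walk 1->1->1->3->2->0.
Answer: (M^⊗5)[1][0] = 22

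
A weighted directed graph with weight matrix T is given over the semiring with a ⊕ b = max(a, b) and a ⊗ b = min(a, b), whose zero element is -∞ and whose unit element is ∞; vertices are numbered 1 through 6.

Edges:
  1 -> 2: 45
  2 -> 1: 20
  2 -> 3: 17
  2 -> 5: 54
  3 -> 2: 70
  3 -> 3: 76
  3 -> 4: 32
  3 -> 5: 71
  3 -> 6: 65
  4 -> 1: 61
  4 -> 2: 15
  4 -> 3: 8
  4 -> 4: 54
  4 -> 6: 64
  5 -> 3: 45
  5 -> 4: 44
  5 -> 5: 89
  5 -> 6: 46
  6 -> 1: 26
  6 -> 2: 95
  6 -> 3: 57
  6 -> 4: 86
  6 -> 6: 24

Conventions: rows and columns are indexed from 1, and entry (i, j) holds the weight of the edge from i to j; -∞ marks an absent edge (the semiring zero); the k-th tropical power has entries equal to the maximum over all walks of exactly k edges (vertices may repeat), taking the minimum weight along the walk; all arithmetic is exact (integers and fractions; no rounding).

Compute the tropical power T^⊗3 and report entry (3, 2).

T^⊗2:
  [20, -∞, 17, -∞, 45, -∞]
  [-∞, 20, 45, 44, 54, 46]
  [32, 70, 76, 65, 71, 65]
  [54, 64, 57, 64, 15, 54]
  [44, 46, 46, 46, 89, 46]
  [61, 57, 57, 54, 57, 64]
T^⊗3:
  [-∞, 20, 45, 44, 45, 45]
  [44, 46, 46, 46, 54, 46]
  [61, 70, 76, 65, 71, 65]
  [61, 57, 57, 54, 57, 64]
  [46, 46, 46, 46, 89, 46]
  [54, 64, 57, 64, 57, 57]
Key observation: the optimum is the walk 3->3->3->2, with weight 76 min 76 min 70 = 70.
Optimal value attained by: walk 3->3->3->2.
Answer: (T^⊗3)[3][2] = 70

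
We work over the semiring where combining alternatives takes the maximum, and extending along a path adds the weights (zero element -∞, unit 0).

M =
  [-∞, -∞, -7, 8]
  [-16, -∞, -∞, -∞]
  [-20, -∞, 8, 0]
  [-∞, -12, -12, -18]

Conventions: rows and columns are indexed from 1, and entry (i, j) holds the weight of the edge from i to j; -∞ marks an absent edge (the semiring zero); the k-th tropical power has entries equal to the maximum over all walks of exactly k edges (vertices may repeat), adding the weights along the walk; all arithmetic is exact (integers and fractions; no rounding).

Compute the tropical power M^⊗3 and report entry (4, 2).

M^⊗2:
  [-27, -4, 1, -7]
  [-∞, -∞, -23, -8]
  [-12, -12, 16, 8]
  [-28, -30, -4, -12]
M^⊗3:
  [-19, -19, 9, 1]
  [-43, -20, -15, -23]
  [-4, -4, 24, 16]
  [-24, -24, 4, -4]
Key observation: the optimum is the walk 4->3->4->2, with weight (-12) + 0 + (-12) = -24.
Optimal value attained by: walk 4->3->4->2.
Answer: (M^⊗3)[4][2] = -24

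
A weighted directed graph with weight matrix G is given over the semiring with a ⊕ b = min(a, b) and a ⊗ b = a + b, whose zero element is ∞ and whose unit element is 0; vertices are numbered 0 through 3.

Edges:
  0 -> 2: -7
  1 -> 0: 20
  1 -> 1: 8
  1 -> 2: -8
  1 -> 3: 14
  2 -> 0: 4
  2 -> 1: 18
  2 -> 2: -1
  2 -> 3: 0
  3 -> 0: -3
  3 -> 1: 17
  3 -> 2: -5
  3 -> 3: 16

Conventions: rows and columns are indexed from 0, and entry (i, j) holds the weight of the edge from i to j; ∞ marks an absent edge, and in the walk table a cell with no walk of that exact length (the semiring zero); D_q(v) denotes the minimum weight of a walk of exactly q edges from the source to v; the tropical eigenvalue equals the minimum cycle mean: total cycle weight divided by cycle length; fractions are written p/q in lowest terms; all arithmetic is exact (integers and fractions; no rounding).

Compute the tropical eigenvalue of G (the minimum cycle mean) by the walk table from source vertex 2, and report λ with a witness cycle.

q=0: [∞, ∞, 0, ∞]
q=1: [4, 18, -1, 0]
q=2: [-3, 17, -5, -1]
q=3: [-4, 13, -10, -5]
q=4: [-8, 8, -11, -10]
Optimal cycle mean attained by: cycle 0->2->3->0, total (-7) + 0 + (-3), length 3.
Answer: λ = -10/3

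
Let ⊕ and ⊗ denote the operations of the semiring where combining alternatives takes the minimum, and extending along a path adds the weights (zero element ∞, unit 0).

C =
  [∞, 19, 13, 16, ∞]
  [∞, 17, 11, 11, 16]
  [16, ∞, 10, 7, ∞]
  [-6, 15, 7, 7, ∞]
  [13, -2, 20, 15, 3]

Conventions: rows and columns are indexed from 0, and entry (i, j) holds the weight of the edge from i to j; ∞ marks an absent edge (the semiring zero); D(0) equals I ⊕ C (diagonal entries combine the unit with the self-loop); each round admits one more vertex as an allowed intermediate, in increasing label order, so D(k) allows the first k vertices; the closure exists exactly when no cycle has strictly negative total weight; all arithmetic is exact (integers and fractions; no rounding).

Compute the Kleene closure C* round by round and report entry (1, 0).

D(0):
  [0, 19, 13, 16, ∞]
  [∞, 0, 11, 11, 16]
  [16, ∞, 0, 7, ∞]
  [-6, 15, 7, 0, ∞]
  [13, -2, 20, 15, 0]
D(1):
  [0, 19, 13, 16, ∞]
  [∞, 0, 11, 11, 16]
  [16, 35, 0, 7, ∞]
  [-6, 13, 7, 0, ∞]
  [13, -2, 20, 15, 0]
D(2):
  [0, 19, 13, 16, 35]
  [∞, 0, 11, 11, 16]
  [16, 35, 0, 7, 51]
  [-6, 13, 7, 0, 29]
  [13, -2, 9, 9, 0]
D(3):
  [0, 19, 13, 16, 35]
  [27, 0, 11, 11, 16]
  [16, 35, 0, 7, 51]
  [-6, 13, 7, 0, 29]
  [13, -2, 9, 9, 0]
D(4):
  [0, 19, 13, 16, 35]
  [5, 0, 11, 11, 16]
  [1, 20, 0, 7, 36]
  [-6, 13, 7, 0, 29]
  [3, -2, 9, 9, 0]
D(5):
  [0, 19, 13, 16, 35]
  [5, 0, 11, 11, 16]
  [1, 20, 0, 7, 36]
  [-6, 13, 7, 0, 29]
  [3, -2, 9, 9, 0]
Answer: C*[1][0] = 5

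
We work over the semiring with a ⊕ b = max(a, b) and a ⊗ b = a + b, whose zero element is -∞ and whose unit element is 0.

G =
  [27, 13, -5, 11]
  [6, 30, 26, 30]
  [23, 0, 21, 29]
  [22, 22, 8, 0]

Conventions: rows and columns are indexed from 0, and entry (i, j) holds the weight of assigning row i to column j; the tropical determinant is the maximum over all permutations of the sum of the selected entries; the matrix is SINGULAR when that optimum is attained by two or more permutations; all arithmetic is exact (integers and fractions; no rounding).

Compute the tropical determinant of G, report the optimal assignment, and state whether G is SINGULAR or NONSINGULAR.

σ = (0, 1, 2, 3): 27 + 30 + 21 + 0 = 78
σ = (0, 1, 3, 2): 27 + 30 + 29 + 8 = 94
σ = (0, 2, 1, 3): 27 + 26 + 0 + 0 = 53
σ = (0, 2, 3, 1): 27 + 26 + 29 + 22 = 104
σ = (0, 3, 1, 2): 27 + 30 + 0 + 8 = 65
σ = (0, 3, 2, 1): 27 + 30 + 21 + 22 = 100
σ = (1, 0, 2, 3): 13 + 6 + 21 + 0 = 40
σ = (1, 0, 3, 2): 13 + 6 + 29 + 8 = 56
σ = (1, 2, 0, 3): 13 + 26 + 23 + 0 = 62
σ = (1, 2, 3, 0): 13 + 26 + 29 + 22 = 90
σ = (1, 3, 0, 2): 13 + 30 + 23 + 8 = 74
σ = (1, 3, 2, 0): 13 + 30 + 21 + 22 = 86
σ = (2, 0, 1, 3): (-5) + 6 + 0 + 0 = 1
σ = (2, 0, 3, 1): (-5) + 6 + 29 + 22 = 52
σ = (2, 1, 0, 3): (-5) + 30 + 23 + 0 = 48
σ = (2, 1, 3, 0): (-5) + 30 + 29 + 22 = 76
σ = (2, 3, 0, 1): (-5) + 30 + 23 + 22 = 70
σ = (2, 3, 1, 0): (-5) + 30 + 0 + 22 = 47
σ = (3, 0, 1, 2): 11 + 6 + 0 + 8 = 25
σ = (3, 0, 2, 1): 11 + 6 + 21 + 22 = 60
σ = (3, 1, 0, 2): 11 + 30 + 23 + 8 = 72
σ = (3, 1, 2, 0): 11 + 30 + 21 + 22 = 84
σ = (3, 2, 0, 1): 11 + 26 + 23 + 22 = 82
σ = (3, 2, 1, 0): 11 + 26 + 0 + 22 = 59
Optimal value attained by: σ = (0, 2, 3, 1).
Answer: det⊕(G) = 104; verdict: NONSINGULAR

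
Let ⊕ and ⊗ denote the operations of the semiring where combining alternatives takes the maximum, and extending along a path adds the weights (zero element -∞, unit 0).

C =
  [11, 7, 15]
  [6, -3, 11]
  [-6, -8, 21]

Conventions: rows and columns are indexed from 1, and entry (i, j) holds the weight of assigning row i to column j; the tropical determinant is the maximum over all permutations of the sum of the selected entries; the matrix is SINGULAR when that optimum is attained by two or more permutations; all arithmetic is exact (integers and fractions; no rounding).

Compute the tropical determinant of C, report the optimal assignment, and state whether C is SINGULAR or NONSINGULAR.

σ = (1, 2, 3): 11 + (-3) + 21 = 29
σ = (1, 3, 2): 11 + 11 + (-8) = 14
σ = (2, 1, 3): 7 + 6 + 21 = 34
σ = (2, 3, 1): 7 + 11 + (-6) = 12
σ = (3, 1, 2): 15 + 6 + (-8) = 13
σ = (3, 2, 1): 15 + (-3) + (-6) = 6
Optimal value attained by: σ = (2, 1, 3).
Answer: det⊕(C) = 34; verdict: NONSINGULAR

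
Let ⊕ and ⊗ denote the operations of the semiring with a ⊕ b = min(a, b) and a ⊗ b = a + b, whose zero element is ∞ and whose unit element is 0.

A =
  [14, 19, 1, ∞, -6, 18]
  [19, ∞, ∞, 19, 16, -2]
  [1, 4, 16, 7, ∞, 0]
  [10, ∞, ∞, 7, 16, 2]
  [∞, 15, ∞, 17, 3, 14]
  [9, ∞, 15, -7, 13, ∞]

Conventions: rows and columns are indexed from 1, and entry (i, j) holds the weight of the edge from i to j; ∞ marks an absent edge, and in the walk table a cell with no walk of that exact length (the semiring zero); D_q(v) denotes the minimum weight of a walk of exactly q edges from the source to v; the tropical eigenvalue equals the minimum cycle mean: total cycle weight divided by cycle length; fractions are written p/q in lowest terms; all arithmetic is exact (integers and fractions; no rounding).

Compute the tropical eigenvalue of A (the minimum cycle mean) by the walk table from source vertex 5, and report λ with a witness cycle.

q=0: [∞, ∞, ∞, ∞, 0, ∞]
q=1: [∞, 15, ∞, 17, 3, 14]
q=2: [23, 18, 29, 7, 6, 13]
q=3: [17, 21, 24, 6, 9, 9]
q=4: [16, 24, 18, 2, 11, 8]
q=5: [12, 22, 17, 1, 10, 4]
q=6: [11, 21, 13, -3, 6, 3]
Optimal cycle mean attained by: cycle 4->6->4, total 2 + (-7), length 2.
Answer: λ = -5/2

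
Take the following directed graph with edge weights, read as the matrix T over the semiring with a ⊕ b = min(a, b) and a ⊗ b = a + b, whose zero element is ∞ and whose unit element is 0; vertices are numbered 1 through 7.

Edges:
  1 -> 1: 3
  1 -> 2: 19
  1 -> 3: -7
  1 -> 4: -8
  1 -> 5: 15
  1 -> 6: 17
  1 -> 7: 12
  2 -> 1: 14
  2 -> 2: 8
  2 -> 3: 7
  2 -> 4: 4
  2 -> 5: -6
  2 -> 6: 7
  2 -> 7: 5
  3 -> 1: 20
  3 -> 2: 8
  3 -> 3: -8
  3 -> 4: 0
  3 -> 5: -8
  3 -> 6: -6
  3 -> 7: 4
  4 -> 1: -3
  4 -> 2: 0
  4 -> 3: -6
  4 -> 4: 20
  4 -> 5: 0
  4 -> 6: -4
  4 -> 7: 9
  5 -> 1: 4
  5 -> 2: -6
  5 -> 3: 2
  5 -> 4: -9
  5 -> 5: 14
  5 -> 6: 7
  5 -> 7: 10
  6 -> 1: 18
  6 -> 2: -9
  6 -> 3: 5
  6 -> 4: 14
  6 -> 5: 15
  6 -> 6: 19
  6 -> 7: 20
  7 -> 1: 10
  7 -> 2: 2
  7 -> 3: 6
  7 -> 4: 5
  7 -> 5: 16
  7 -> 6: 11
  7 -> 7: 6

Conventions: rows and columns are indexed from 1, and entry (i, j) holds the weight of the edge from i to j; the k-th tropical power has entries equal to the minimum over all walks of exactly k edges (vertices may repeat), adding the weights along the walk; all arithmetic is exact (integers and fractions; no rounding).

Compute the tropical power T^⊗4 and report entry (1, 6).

T^⊗2:
  [-11, -8, -15, -7, -15, -13, -3]
  [-2, -12, -4, -15, -1, 0, 4]
  [-4, -15, -16, -17, -16, -14, -4]
  [0, -13, -14, -11, -14, -12, -2]
  [-12, -9, -15, -4, -12, -13, -1]
  [5, -1, -3, -5, -15, -2, -4]
  [2, 2, -2, 2, -4, 0, 7]
T^⊗3:
  [-11, -22, -23, -24, -23, -21, -11]
  [-18, -15, -21, -10, -18, -19, -7]
  [-20, -23, -24, -25, -24, -22, -12]
  [-14, -21, -22, -23, -22, -20, -10]
  [-9, -22, -23, -21, -23, -21, -11]
  [-11, -21, -13, -24, -11, -9, -5]
  [-1, -10, -10, -13, -10, -8, 2]
T^⊗4:
  [-27, -30, -31, -32, -31, -29, -19]
  [-15, -28, -29, -27, -29, -27, -17]
  [-28, -31, -32, -33, -32, -30, -20]
  [-26, -29, -30, -31, -30, -28, -18]
  [-24, -30, -31, -32, -31, -29, -19]
  [-27, -24, -30, -20, -27, -28, -16]
  [-16, -17, -19, -19, -18, -17, -6]
Key observation: the optimum is the walk 1->3->3->3->6, with weight (-7) + (-8) + (-8) + (-6) = -29.
Optimal value attained by: walk 1->3->3->3->6.
Answer: (T^⊗4)[1][6] = -29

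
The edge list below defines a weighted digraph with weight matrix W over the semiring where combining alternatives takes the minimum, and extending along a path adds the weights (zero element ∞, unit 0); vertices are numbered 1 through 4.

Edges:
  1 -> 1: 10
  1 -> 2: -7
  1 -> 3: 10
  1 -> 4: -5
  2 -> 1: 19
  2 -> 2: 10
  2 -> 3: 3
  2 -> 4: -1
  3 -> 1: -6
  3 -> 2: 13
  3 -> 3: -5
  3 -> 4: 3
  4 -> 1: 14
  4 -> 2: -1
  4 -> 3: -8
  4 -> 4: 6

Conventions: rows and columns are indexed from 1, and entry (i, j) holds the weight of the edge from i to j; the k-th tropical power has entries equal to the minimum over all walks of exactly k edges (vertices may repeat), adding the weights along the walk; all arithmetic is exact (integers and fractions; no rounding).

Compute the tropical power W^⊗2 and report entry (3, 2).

W^⊗2:
  [4, -6, -13, -8]
  [-3, -2, -9, 5]
  [-11, -13, -10, -11]
  [-14, 5, -13, -5]
Key observation: the optimum is the walk 3->1->2, with weight (-6) + (-7) = -13.
Optimal value attained by: walk 3->1->2.
Answer: (W^⊗2)[3][2] = -13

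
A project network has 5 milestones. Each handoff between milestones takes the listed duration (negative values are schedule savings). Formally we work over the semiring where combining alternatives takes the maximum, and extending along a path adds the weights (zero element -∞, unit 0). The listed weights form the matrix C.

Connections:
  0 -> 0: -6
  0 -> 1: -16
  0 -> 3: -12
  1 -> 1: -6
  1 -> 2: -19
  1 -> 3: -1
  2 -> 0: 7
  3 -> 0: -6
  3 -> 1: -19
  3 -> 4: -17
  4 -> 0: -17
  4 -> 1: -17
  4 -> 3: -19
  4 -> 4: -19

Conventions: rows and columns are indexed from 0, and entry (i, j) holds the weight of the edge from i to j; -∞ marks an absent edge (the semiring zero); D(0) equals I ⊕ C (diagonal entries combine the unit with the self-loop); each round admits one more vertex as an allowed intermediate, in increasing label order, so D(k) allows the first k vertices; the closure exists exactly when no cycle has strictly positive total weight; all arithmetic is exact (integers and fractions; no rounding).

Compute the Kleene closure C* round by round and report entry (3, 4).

D(0):
  [0, -16, -∞, -12, -∞]
  [-∞, 0, -19, -1, -∞]
  [7, -∞, 0, -∞, -∞]
  [-6, -19, -∞, 0, -17]
  [-17, -17, -∞, -19, 0]
D(1):
  [0, -16, -∞, -12, -∞]
  [-∞, 0, -19, -1, -∞]
  [7, -9, 0, -5, -∞]
  [-6, -19, -∞, 0, -17]
  [-17, -17, -∞, -19, 0]
D(2):
  [0, -16, -35, -12, -∞]
  [-∞, 0, -19, -1, -∞]
  [7, -9, 0, -5, -∞]
  [-6, -19, -38, 0, -17]
  [-17, -17, -36, -18, 0]
D(3):
  [0, -16, -35, -12, -∞]
  [-12, 0, -19, -1, -∞]
  [7, -9, 0, -5, -∞]
  [-6, -19, -38, 0, -17]
  [-17, -17, -36, -18, 0]
D(4):
  [0, -16, -35, -12, -29]
  [-7, 0, -19, -1, -18]
  [7, -9, 0, -5, -22]
  [-6, -19, -38, 0, -17]
  [-17, -17, -36, -18, 0]
D(5):
  [0, -16, -35, -12, -29]
  [-7, 0, -19, -1, -18]
  [7, -9, 0, -5, -22]
  [-6, -19, -38, 0, -17]
  [-17, -17, -36, -18, 0]
Answer: C*[3][4] = -17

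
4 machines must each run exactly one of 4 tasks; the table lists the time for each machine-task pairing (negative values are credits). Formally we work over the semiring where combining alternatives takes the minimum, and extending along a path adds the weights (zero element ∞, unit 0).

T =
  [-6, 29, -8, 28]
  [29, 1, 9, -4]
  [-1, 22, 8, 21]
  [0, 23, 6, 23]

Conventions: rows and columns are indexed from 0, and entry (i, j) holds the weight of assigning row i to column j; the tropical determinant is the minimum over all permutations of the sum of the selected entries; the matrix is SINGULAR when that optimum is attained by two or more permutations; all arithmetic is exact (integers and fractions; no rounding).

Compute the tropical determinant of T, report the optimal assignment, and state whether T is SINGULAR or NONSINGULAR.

σ = (0, 1, 2, 3): (-6) + 1 + 8 + 23 = 26
σ = (0, 1, 3, 2): (-6) + 1 + 21 + 6 = 22
σ = (0, 2, 1, 3): (-6) + 9 + 22 + 23 = 48
σ = (0, 2, 3, 1): (-6) + 9 + 21 + 23 = 47
σ = (0, 3, 1, 2): (-6) + (-4) + 22 + 6 = 18
σ = (0, 3, 2, 1): (-6) + (-4) + 8 + 23 = 21
σ = (1, 0, 2, 3): 29 + 29 + 8 + 23 = 89
σ = (1, 0, 3, 2): 29 + 29 + 21 + 6 = 85
σ = (1, 2, 0, 3): 29 + 9 + (-1) + 23 = 60
σ = (1, 2, 3, 0): 29 + 9 + 21 + 0 = 59
σ = (1, 3, 0, 2): 29 + (-4) + (-1) + 6 = 30
σ = (1, 3, 2, 0): 29 + (-4) + 8 + 0 = 33
σ = (2, 0, 1, 3): (-8) + 29 + 22 + 23 = 66
σ = (2, 0, 3, 1): (-8) + 29 + 21 + 23 = 65
σ = (2, 1, 0, 3): (-8) + 1 + (-1) + 23 = 15
σ = (2, 1, 3, 0): (-8) + 1 + 21 + 0 = 14
σ = (2, 3, 0, 1): (-8) + (-4) + (-1) + 23 = 10
σ = (2, 3, 1, 0): (-8) + (-4) + 22 + 0 = 10
σ = (3, 0, 1, 2): 28 + 29 + 22 + 6 = 85
σ = (3, 0, 2, 1): 28 + 29 + 8 + 23 = 88
σ = (3, 1, 0, 2): 28 + 1 + (-1) + 6 = 34
σ = (3, 1, 2, 0): 28 + 1 + 8 + 0 = 37
σ = (3, 2, 0, 1): 28 + 9 + (-1) + 23 = 59
σ = (3, 2, 1, 0): 28 + 9 + 22 + 0 = 59
Optimal value attained by: σ = (2, 3, 0, 1).
Answer: det⊕(T) = 10; verdict: SINGULAR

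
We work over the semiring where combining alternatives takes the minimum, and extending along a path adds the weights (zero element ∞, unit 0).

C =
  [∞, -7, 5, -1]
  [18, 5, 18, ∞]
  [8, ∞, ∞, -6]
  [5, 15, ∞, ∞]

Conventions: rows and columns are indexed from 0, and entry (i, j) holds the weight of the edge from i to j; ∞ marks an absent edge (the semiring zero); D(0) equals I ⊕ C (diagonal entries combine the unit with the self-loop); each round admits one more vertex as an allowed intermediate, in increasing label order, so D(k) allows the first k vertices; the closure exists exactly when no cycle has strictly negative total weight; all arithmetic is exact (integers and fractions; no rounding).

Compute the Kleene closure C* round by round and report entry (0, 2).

D(0):
  [0, -7, 5, -1]
  [18, 0, 18, ∞]
  [8, ∞, 0, -6]
  [5, 15, ∞, 0]
D(1):
  [0, -7, 5, -1]
  [18, 0, 18, 17]
  [8, 1, 0, -6]
  [5, -2, 10, 0]
D(2):
  [0, -7, 5, -1]
  [18, 0, 18, 17]
  [8, 1, 0, -6]
  [5, -2, 10, 0]
D(3):
  [0, -7, 5, -1]
  [18, 0, 18, 12]
  [8, 1, 0, -6]
  [5, -2, 10, 0]
D(4):
  [0, -7, 5, -1]
  [17, 0, 18, 12]
  [-1, -8, 0, -6]
  [5, -2, 10, 0]
Answer: C*[0][2] = 5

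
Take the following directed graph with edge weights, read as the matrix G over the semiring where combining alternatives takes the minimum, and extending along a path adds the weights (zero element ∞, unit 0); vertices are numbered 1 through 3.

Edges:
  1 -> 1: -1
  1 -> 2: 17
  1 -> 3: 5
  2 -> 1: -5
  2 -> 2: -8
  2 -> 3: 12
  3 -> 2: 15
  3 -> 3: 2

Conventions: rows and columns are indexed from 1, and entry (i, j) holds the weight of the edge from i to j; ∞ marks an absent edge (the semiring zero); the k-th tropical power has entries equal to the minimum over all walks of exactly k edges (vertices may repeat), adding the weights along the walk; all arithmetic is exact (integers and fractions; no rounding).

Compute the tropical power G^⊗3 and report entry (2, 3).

G^⊗2:
  [-2, 9, 4]
  [-13, -16, 0]
  [10, 7, 4]
G^⊗3:
  [-3, 1, 3]
  [-21, -24, -8]
  [2, -1, 6]
Key observation: the optimum is the walk 2->2->1->3, with weight (-8) + (-5) + 5 = -8.
Optimal value attained by: walk 2->2->1->3.
Answer: (G^⊗3)[2][3] = -8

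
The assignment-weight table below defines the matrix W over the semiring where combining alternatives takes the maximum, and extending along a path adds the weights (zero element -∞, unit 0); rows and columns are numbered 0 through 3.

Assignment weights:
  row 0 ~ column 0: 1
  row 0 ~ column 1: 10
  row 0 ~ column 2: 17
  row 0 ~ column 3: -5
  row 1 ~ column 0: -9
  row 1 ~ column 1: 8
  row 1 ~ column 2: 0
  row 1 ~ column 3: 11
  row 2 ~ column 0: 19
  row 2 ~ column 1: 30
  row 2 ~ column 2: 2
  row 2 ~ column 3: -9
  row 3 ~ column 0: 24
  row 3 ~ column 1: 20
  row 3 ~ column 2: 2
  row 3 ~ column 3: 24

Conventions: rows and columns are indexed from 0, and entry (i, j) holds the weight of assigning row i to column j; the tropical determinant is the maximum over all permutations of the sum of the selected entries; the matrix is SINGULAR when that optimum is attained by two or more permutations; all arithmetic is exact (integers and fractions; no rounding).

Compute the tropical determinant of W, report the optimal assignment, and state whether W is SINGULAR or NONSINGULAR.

σ = (0, 1, 2, 3): 1 + 8 + 2 + 24 = 35
σ = (0, 1, 3, 2): 1 + 8 + (-9) + 2 = 2
σ = (0, 2, 1, 3): 1 + 0 + 30 + 24 = 55
σ = (0, 2, 3, 1): 1 + 0 + (-9) + 20 = 12
σ = (0, 3, 1, 2): 1 + 11 + 30 + 2 = 44
σ = (0, 3, 2, 1): 1 + 11 + 2 + 20 = 34
σ = (1, 0, 2, 3): 10 + (-9) + 2 + 24 = 27
σ = (1, 0, 3, 2): 10 + (-9) + (-9) + 2 = -6
σ = (1, 2, 0, 3): 10 + 0 + 19 + 24 = 53
σ = (1, 2, 3, 0): 10 + 0 + (-9) + 24 = 25
σ = (1, 3, 0, 2): 10 + 11 + 19 + 2 = 42
σ = (1, 3, 2, 0): 10 + 11 + 2 + 24 = 47
σ = (2, 0, 1, 3): 17 + (-9) + 30 + 24 = 62
σ = (2, 0, 3, 1): 17 + (-9) + (-9) + 20 = 19
σ = (2, 1, 0, 3): 17 + 8 + 19 + 24 = 68
σ = (2, 1, 3, 0): 17 + 8 + (-9) + 24 = 40
σ = (2, 3, 0, 1): 17 + 11 + 19 + 20 = 67
σ = (2, 3, 1, 0): 17 + 11 + 30 + 24 = 82
σ = (3, 0, 1, 2): (-5) + (-9) + 30 + 2 = 18
σ = (3, 0, 2, 1): (-5) + (-9) + 2 + 20 = 8
σ = (3, 1, 0, 2): (-5) + 8 + 19 + 2 = 24
σ = (3, 1, 2, 0): (-5) + 8 + 2 + 24 = 29
σ = (3, 2, 0, 1): (-5) + 0 + 19 + 20 = 34
σ = (3, 2, 1, 0): (-5) + 0 + 30 + 24 = 49
Optimal value attained by: σ = (2, 3, 1, 0).
Answer: det⊕(W) = 82; verdict: NONSINGULAR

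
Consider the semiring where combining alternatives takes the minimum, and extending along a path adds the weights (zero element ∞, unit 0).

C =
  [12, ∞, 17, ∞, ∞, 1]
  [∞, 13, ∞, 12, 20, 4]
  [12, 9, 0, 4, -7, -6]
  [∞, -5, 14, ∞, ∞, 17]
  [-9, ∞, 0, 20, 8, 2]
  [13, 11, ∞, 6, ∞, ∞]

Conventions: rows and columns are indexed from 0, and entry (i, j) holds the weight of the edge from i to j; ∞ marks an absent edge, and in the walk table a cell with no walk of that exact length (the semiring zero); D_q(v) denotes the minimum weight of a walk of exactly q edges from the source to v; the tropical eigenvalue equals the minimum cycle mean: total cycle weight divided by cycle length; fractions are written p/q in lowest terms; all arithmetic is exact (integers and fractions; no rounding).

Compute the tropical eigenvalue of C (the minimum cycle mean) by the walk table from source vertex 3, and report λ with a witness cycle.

q=0: [∞, ∞, ∞, 0, ∞, ∞]
q=1: [∞, -5, 14, ∞, ∞, 17]
q=2: [26, 8, 14, 7, 7, -1]
q=3: [-2, 2, 7, 5, 7, 8]
q=4: [-2, 0, 7, 11, 0, -1]
q=5: [-9, 6, 0, 5, 0, -1]
q=6: [-9, 0, 0, 4, -7, -8]
Optimal cycle mean attained by: cycle 2->4->2, total (-7) + 0, length 2.
Answer: λ = -7/2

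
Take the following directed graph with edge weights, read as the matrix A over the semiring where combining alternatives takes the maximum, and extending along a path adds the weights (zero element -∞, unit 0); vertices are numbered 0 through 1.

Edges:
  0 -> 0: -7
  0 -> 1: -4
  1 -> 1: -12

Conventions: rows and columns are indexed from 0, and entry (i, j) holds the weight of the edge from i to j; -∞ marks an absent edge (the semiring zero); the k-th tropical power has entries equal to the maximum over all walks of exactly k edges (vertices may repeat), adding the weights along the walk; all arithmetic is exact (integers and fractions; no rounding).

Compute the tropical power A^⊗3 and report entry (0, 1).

A^⊗2:
  [-14, -11]
  [-∞, -24]
A^⊗3:
  [-21, -18]
  [-∞, -36]
Key observation: the optimum is the walk 0->0->0->1, with weight (-7) + (-7) + (-4) = -18.
Optimal value attained by: walk 0->0->0->1.
Answer: (A^⊗3)[0][1] = -18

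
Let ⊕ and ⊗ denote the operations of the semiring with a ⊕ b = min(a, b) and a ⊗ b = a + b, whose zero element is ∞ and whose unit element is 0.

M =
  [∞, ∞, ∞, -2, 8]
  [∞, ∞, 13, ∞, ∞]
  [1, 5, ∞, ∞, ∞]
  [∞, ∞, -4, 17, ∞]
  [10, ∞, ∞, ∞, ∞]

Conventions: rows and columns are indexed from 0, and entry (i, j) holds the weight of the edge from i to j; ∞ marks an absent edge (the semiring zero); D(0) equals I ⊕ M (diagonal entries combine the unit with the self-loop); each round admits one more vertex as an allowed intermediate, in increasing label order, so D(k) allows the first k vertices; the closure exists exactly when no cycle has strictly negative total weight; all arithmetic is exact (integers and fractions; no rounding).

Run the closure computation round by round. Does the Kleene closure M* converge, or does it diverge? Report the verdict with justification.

D(0):
  [0, ∞, ∞, -2, 8]
  [∞, 0, 13, ∞, ∞]
  [1, 5, 0, ∞, ∞]
  [∞, ∞, -4, 0, ∞]
  [10, ∞, ∞, ∞, 0]
D(1):
  [0, ∞, ∞, -2, 8]
  [∞, 0, 13, ∞, ∞]
  [1, 5, 0, -1, 9]
  [∞, ∞, -4, 0, ∞]
  [10, ∞, ∞, 8, 0]
D(2):
  [0, ∞, ∞, -2, 8]
  [∞, 0, 13, ∞, ∞]
  [1, 5, 0, -1, 9]
  [∞, ∞, -4, 0, ∞]
  [10, ∞, ∞, 8, 0]
Detection: at round 3, diagonal entry (3, 3) turns strictly negative.
Key observation: the cycle 3->2->0->3 has total weight (-4) + 1 + (-2), which is strictly negative.
Answer: DIVERGES — negative cycle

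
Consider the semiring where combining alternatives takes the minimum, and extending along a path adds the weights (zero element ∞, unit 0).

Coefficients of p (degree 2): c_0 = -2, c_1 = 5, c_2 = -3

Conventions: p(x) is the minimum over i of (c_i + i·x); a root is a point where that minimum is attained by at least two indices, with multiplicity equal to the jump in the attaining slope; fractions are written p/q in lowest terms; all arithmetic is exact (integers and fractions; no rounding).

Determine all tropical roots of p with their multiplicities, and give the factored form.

hull edge (i=0, c=-2) to (i=2, c=-3): slope -1/2, span 2
Factored form: p(x) = -3 ⊗ (x ⊕ 1/2) ⊗ (x ⊕ 1/2)
Answer: roots = 1/2 (mult 2)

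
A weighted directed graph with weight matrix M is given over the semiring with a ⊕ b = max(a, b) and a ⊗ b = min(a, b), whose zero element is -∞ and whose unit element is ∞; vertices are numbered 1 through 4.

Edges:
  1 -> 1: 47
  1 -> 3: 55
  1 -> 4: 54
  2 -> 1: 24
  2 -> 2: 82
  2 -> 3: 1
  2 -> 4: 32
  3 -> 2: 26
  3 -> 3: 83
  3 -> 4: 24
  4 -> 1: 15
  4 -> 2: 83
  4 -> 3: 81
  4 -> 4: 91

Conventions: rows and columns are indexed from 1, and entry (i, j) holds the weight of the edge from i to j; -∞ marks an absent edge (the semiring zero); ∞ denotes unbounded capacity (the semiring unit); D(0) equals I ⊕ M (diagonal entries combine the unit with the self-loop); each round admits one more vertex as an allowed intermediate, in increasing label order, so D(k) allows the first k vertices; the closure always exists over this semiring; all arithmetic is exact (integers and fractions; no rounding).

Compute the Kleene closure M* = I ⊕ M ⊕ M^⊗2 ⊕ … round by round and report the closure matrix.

D(0):
  [∞, -∞, 55, 54]
  [24, ∞, 1, 32]
  [-∞, 26, ∞, 24]
  [15, 83, 81, ∞]
D(1):
  [∞, -∞, 55, 54]
  [24, ∞, 24, 32]
  [-∞, 26, ∞, 24]
  [15, 83, 81, ∞]
D(2):
  [∞, -∞, 55, 54]
  [24, ∞, 24, 32]
  [24, 26, ∞, 26]
  [24, 83, 81, ∞]
D(3):
  [∞, 26, 55, 54]
  [24, ∞, 24, 32]
  [24, 26, ∞, 26]
  [24, 83, 81, ∞]
D(4):
  [∞, 54, 55, 54]
  [24, ∞, 32, 32]
  [24, 26, ∞, 26]
  [24, 83, 81, ∞]
Answer: M* = [[∞, 54, 55, 54], [24, ∞, 32, 32], [24, 26, ∞, 26], [24, 83, 81, ∞]]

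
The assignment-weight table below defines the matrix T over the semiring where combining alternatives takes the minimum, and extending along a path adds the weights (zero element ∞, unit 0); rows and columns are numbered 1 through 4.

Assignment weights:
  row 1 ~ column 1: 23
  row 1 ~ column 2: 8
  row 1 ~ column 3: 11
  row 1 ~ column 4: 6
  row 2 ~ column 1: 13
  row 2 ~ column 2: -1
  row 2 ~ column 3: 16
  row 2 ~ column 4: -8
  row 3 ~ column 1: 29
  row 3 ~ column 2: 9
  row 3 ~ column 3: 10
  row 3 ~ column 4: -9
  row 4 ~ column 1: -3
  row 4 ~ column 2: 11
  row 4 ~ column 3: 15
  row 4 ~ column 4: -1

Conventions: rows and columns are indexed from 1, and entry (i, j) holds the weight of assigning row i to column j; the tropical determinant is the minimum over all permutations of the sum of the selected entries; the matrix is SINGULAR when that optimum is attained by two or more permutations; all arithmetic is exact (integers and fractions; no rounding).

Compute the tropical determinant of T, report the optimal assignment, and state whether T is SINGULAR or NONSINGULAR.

σ = (1, 2, 3, 4): 23 + (-1) + 10 + (-1) = 31
σ = (1, 2, 4, 3): 23 + (-1) + (-9) + 15 = 28
σ = (1, 3, 2, 4): 23 + 16 + 9 + (-1) = 47
σ = (1, 3, 4, 2): 23 + 16 + (-9) + 11 = 41
σ = (1, 4, 2, 3): 23 + (-8) + 9 + 15 = 39
σ = (1, 4, 3, 2): 23 + (-8) + 10 + 11 = 36
σ = (2, 1, 3, 4): 8 + 13 + 10 + (-1) = 30
σ = (2, 1, 4, 3): 8 + 13 + (-9) + 15 = 27
σ = (2, 3, 1, 4): 8 + 16 + 29 + (-1) = 52
σ = (2, 3, 4, 1): 8 + 16 + (-9) + (-3) = 12
σ = (2, 4, 1, 3): 8 + (-8) + 29 + 15 = 44
σ = (2, 4, 3, 1): 8 + (-8) + 10 + (-3) = 7
σ = (3, 1, 2, 4): 11 + 13 + 9 + (-1) = 32
σ = (3, 1, 4, 2): 11 + 13 + (-9) + 11 = 26
σ = (3, 2, 1, 4): 11 + (-1) + 29 + (-1) = 38
σ = (3, 2, 4, 1): 11 + (-1) + (-9) + (-3) = -2
σ = (3, 4, 1, 2): 11 + (-8) + 29 + 11 = 43
σ = (3, 4, 2, 1): 11 + (-8) + 9 + (-3) = 9
σ = (4, 1, 2, 3): 6 + 13 + 9 + 15 = 43
σ = (4, 1, 3, 2): 6 + 13 + 10 + 11 = 40
σ = (4, 2, 1, 3): 6 + (-1) + 29 + 15 = 49
σ = (4, 2, 3, 1): 6 + (-1) + 10 + (-3) = 12
σ = (4, 3, 1, 2): 6 + 16 + 29 + 11 = 62
σ = (4, 3, 2, 1): 6 + 16 + 9 + (-3) = 28
Optimal value attained by: σ = (3, 2, 4, 1).
Answer: det⊕(T) = -2; verdict: NONSINGULAR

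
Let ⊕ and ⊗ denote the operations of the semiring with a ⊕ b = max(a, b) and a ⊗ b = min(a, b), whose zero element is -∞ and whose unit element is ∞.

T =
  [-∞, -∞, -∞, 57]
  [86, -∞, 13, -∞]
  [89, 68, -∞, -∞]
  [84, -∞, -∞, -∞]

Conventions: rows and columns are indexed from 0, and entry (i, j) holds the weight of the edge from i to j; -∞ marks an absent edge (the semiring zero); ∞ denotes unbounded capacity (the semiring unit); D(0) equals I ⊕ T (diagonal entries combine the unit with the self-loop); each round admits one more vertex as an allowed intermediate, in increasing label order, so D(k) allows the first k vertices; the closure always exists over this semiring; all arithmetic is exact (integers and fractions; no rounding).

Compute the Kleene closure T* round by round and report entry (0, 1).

D(0):
  [∞, -∞, -∞, 57]
  [86, ∞, 13, -∞]
  [89, 68, ∞, -∞]
  [84, -∞, -∞, ∞]
D(1):
  [∞, -∞, -∞, 57]
  [86, ∞, 13, 57]
  [89, 68, ∞, 57]
  [84, -∞, -∞, ∞]
D(2):
  [∞, -∞, -∞, 57]
  [86, ∞, 13, 57]
  [89, 68, ∞, 57]
  [84, -∞, -∞, ∞]
D(3):
  [∞, -∞, -∞, 57]
  [86, ∞, 13, 57]
  [89, 68, ∞, 57]
  [84, -∞, -∞, ∞]
D(4):
  [∞, -∞, -∞, 57]
  [86, ∞, 13, 57]
  [89, 68, ∞, 57]
  [84, -∞, -∞, ∞]
Answer: T*[0][1] = -∞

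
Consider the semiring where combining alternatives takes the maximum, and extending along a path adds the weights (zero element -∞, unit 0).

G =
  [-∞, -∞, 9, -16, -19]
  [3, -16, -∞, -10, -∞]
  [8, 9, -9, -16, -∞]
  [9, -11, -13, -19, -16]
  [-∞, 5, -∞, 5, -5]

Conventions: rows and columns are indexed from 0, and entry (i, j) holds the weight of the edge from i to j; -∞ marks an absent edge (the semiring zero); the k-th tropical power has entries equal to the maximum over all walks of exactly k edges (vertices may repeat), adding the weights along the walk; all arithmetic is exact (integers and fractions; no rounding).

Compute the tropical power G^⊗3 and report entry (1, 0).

G^⊗2:
  [17, 18, 0, -7, -24]
  [-1, -21, 12, -13, -16]
  [12, 0, 17, -1, -11]
  [-5, -4, 18, -7, -10]
  [14, 0, -8, 0, -10]
G^⊗3:
  [21, 9, 26, 8, -2]
  [20, 21, 8, -4, -20]
  [25, 26, 21, 1, -7]
  [26, 27, 9, 2, -15]
  [9, 1, 23, -2, -5]
Key observation: the optimum is the walk 1->0->2->0, with weight 3 + 9 + 8 = 20.
Optimal value attained by: walk 1->0->2->0.
Answer: (G^⊗3)[1][0] = 20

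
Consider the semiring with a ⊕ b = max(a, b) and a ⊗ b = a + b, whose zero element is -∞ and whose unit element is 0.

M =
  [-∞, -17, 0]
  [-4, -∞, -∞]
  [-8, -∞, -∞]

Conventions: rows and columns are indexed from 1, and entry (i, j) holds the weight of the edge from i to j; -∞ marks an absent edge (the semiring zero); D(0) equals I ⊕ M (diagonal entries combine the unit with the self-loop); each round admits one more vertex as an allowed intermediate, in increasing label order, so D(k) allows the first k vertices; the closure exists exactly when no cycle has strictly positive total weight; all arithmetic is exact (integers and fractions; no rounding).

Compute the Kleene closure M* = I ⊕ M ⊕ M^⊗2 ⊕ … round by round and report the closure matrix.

D(0):
  [0, -17, 0]
  [-4, 0, -∞]
  [-8, -∞, 0]
D(1):
  [0, -17, 0]
  [-4, 0, -4]
  [-8, -25, 0]
D(2):
  [0, -17, 0]
  [-4, 0, -4]
  [-8, -25, 0]
D(3):
  [0, -17, 0]
  [-4, 0, -4]
  [-8, -25, 0]
Answer: M* = [[0, -17, 0], [-4, 0, -4], [-8, -25, 0]]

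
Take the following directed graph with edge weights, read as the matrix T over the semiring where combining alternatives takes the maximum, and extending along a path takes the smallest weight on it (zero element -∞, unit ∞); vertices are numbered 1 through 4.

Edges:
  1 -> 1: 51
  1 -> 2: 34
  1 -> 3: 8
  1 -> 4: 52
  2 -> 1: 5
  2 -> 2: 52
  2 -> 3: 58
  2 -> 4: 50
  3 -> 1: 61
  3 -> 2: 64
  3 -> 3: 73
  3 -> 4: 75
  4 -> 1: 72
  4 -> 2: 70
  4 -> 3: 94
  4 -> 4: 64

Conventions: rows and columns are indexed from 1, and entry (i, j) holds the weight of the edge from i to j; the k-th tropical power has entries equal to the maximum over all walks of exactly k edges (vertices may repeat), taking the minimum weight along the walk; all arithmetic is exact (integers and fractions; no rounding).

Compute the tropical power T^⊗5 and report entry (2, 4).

T^⊗2:
  [52, 52, 52, 52]
  [58, 58, 58, 58]
  [72, 70, 75, 73]
  [64, 64, 73, 75]
T^⊗3:
  [52, 52, 52, 52]
  [58, 58, 58, 58]
  [72, 70, 73, 75]
  [72, 70, 75, 73]
T^⊗4:
  [52, 52, 52, 52]
  [58, 58, 58, 58]
  [72, 70, 75, 73]
  [72, 70, 73, 75]
T^⊗5:
  [52, 52, 52, 52]
  [58, 58, 58, 58]
  [72, 70, 73, 75]
  [72, 70, 75, 73]
Key observation: the optimum is the walk 2->3->3->4->3->4, with weight 58 min 73 min 75 min 94 min 75 = 58.
Optimal value attained by: walk 2->3->3->4->3->4.
Answer: (T^⊗5)[2][4] = 58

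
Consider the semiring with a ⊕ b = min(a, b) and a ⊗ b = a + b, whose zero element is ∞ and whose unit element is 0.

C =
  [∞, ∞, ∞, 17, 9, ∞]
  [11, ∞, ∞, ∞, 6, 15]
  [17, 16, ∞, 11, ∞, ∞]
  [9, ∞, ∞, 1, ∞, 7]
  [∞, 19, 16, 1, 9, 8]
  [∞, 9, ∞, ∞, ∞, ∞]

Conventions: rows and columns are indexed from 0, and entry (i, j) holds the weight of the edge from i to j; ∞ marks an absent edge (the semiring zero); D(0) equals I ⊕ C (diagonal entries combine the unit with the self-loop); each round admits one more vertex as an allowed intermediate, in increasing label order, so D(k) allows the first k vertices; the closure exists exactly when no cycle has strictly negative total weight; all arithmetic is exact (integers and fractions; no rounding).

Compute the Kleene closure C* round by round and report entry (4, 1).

D(0):
  [0, ∞, ∞, 17, 9, ∞]
  [11, 0, ∞, ∞, 6, 15]
  [17, 16, 0, 11, ∞, ∞]
  [9, ∞, ∞, 0, ∞, 7]
  [∞, 19, 16, 1, 0, 8]
  [∞, 9, ∞, ∞, ∞, 0]
D(1):
  [0, ∞, ∞, 17, 9, ∞]
  [11, 0, ∞, 28, 6, 15]
  [17, 16, 0, 11, 26, ∞]
  [9, ∞, ∞, 0, 18, 7]
  [∞, 19, 16, 1, 0, 8]
  [∞, 9, ∞, ∞, ∞, 0]
D(2):
  [0, ∞, ∞, 17, 9, ∞]
  [11, 0, ∞, 28, 6, 15]
  [17, 16, 0, 11, 22, 31]
  [9, ∞, ∞, 0, 18, 7]
  [30, 19, 16, 1, 0, 8]
  [20, 9, ∞, 37, 15, 0]
D(3):
  [0, ∞, ∞, 17, 9, ∞]
  [11, 0, ∞, 28, 6, 15]
  [17, 16, 0, 11, 22, 31]
  [9, ∞, ∞, 0, 18, 7]
  [30, 19, 16, 1, 0, 8]
  [20, 9, ∞, 37, 15, 0]
D(4):
  [0, ∞, ∞, 17, 9, 24]
  [11, 0, ∞, 28, 6, 15]
  [17, 16, 0, 11, 22, 18]
  [9, ∞, ∞, 0, 18, 7]
  [10, 19, 16, 1, 0, 8]
  [20, 9, ∞, 37, 15, 0]
D(5):
  [0, 28, 25, 10, 9, 17]
  [11, 0, 22, 7, 6, 14]
  [17, 16, 0, 11, 22, 18]
  [9, 37, 34, 0, 18, 7]
  [10, 19, 16, 1, 0, 8]
  [20, 9, 31, 16, 15, 0]
D(6):
  [0, 26, 25, 10, 9, 17]
  [11, 0, 22, 7, 6, 14]
  [17, 16, 0, 11, 22, 18]
  [9, 16, 34, 0, 18, 7]
  [10, 17, 16, 1, 0, 8]
  [20, 9, 31, 16, 15, 0]
Answer: C*[4][1] = 17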